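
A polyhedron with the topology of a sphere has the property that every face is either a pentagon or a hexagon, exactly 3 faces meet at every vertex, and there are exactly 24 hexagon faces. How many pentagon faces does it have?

12

Let x be the number of pentagons; then F = 24 + x.
Edge–face incidences: 2E = 6·24 + 5·x = 144 + 5x.
Every vertex has degree 3, so 3V = 2E.
Euler: V − E + F = 2 ⇒ (2E)/3 − E + (24 + x) = 2.
Multiply by 6: 2·(2E) − 3·(2E) + 6·(24 + x) = 12, i.e. 144 + 6x − (144 + 5x) = 12.
Collecting terms: x = 12.
Then 2E = 144 + 5·12 = 204, so E = 102, V = 2E/3 = 68, F = 24 + 12 = 36.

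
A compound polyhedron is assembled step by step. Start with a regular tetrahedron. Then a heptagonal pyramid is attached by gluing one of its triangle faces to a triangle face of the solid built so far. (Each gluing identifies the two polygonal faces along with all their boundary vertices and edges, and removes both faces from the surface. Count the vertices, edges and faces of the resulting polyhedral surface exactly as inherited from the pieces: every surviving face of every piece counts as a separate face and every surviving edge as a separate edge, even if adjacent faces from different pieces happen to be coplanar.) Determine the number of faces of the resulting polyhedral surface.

A regular tetrahedron: V=4, E=6, F=4.
Attach a heptagonal pyramid (V=8, E=14, F=8) along a 3-gon: merge 3 vertices and 3 edges, delete both glued faces → V=9, E=17, F=10.
Check: V − E + F = 9 − 17 + 10 = 2.

10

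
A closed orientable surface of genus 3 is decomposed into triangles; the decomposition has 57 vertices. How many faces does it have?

122

χ = 2 − 2·3 = -4, and every face is a triangle so 3F = 2E.
V − E + F = -4 with E = 3F/2 gives 57 − (3/2 − 1)·F = -4, so F = 122 and E = 183.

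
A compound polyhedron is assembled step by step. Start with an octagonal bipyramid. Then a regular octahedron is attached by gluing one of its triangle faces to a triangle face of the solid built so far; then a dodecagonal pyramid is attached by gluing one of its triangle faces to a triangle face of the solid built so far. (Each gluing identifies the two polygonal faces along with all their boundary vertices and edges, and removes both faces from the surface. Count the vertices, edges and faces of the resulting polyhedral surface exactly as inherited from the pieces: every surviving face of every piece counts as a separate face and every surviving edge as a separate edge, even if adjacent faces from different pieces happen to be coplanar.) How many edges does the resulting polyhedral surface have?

An octagonal bipyramid: V=10, E=24, F=16.
Attach a regular octahedron (V=6, E=12, F=8) along a 3-gon: merge 3 vertices and 3 edges, delete both glued faces → V=13, E=33, F=22.
Attach a dodecagonal pyramid (V=13, E=24, F=13) along a 3-gon: merge 3 vertices and 3 edges, delete both glued faces → V=23, E=54, F=33.
Check: V − E + F = 23 − 54 + 33 = 2.

54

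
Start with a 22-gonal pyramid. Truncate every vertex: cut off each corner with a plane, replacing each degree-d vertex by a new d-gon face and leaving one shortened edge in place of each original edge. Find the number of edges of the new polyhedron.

132

The base solid has V = 23, E = 44, F = 23.
Truncation replaces each original edge-end by a new vertex, so V′ = 2E = 88.
Each original edge survives, and each old vertex of degree d contributes d new edges; summing degrees gives Σd = 2E, so E′ = E + 2E = 3E = 132.
Each original face survives and each original vertex becomes one new face: F′ = F + V = 46.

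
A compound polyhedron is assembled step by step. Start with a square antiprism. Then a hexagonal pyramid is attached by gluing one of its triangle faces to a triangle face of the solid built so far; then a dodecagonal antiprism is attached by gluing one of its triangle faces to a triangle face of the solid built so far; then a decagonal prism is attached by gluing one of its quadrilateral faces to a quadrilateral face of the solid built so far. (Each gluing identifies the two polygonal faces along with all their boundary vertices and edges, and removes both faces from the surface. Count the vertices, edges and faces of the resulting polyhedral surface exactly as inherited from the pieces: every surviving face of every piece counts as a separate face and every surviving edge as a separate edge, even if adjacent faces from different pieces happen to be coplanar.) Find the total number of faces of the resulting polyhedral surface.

49

A square antiprism: V=8, E=16, F=10.
Attach a hexagonal pyramid (V=7, E=12, F=7) along a 3-gon: merge 3 vertices and 3 edges, delete both glued faces → V=12, E=25, F=15.
Attach a dodecagonal antiprism (V=24, E=48, F=26) along a 3-gon: merge 3 vertices and 3 edges, delete both glued faces → V=33, E=70, F=39.
Attach a decagonal prism (V=20, E=30, F=12) along a 4-gon: merge 4 vertices and 4 edges, delete both glued faces → V=49, E=96, F=49.
Check: V − E + F = 49 − 96 + 49 = 2.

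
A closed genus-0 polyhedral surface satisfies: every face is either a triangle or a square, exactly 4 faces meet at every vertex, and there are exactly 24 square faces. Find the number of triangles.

8

Let x be the number of triangles; then F = 24 + x.
Edge–face incidences: 2E = 4·24 + 3·x = 96 + 3x.
Every vertex has degree 4, so 4V = 2E.
Euler: V − E + F = 2 ⇒ (2E)/4 − E + (24 + x) = 2.
Multiply by 8: 2·(2E) − 4·(2E) + 8·(24 + x) = 16, i.e. 192 + 8x − 2·(96 + 3x) = 16.
Collecting terms: 2x = 16, so x = 8.
Then 2E = 96 + 3·8 = 120, so E = 60, V = 2E/4 = 30, F = 24 + 8 = 32.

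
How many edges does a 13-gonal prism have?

A prism on an n-gon has two n-gon bases and n rectangular sides: V = 2·13 = 26, E = 3·13 = 39, F = 13 + 2 = 15.

39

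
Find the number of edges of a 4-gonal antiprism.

An antiprism on an n-gon has two n-gon caps and 2n triangles: V = 2·4 = 8, E = 4·4 = 16, F = 2·4 + 2 = 10.

16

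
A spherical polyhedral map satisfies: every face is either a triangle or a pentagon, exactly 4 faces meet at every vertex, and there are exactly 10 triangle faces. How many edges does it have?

Let x be the number of pentagons; then F = 10 + x.
Edge–face incidences: 2E = 3·10 + 5·x = 30 + 5x.
Every vertex has degree 4, so 4V = 2E.
Euler: V − E + F = 2 ⇒ (2E)/4 − E + (10 + x) = 2.
Multiply by 8: 2·(2E) − 4·(2E) + 8·(10 + x) = 16, i.e. 80 + 8x − 2·(30 + 5x) = 16.
Collecting terms: −2x + 20 = 16, so −2x = −4, so x = 2.
Then 2E = 30 + 5·2 = 40, so E = 20, V = 2E/4 = 10, F = 10 + 2 = 12.

20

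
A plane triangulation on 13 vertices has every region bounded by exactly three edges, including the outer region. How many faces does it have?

22

In a plane triangulation 3F = 2E and V − E + F = 2, so F = 2V − 4 = 2·13 − 4 = 22.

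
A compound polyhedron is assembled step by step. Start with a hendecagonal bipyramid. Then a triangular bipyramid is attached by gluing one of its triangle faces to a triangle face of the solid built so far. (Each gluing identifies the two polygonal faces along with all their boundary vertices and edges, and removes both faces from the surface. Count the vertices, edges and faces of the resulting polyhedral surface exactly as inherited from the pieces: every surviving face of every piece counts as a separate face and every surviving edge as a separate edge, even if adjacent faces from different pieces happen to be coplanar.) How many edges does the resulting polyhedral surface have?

A hendecagonal bipyramid: V=13, E=33, F=22.
Attach a triangular bipyramid (V=5, E=9, F=6) along a 3-gon: merge 3 vertices and 3 edges, delete both glued faces → V=15, E=39, F=26.
Check: V − E + F = 15 − 39 + 26 = 2.

39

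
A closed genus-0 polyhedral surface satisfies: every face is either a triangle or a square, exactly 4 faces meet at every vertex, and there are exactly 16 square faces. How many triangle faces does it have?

Let x be the number of triangles; then F = 16 + x.
Edge–face incidences: 2E = 4·16 + 3·x = 64 + 3x.
Every vertex has degree 4, so 4V = 2E.
Euler: V − E + F = 2 ⇒ (2E)/4 − E + (16 + x) = 2.
Multiply by 8: 2·(2E) − 4·(2E) + 8·(16 + x) = 16, i.e. 128 + 8x − 2·(64 + 3x) = 16.
Collecting terms: 2x = 16, so x = 8.
Then 2E = 64 + 3·8 = 88, so E = 44, V = 2E/4 = 22, F = 16 + 8 = 24.

8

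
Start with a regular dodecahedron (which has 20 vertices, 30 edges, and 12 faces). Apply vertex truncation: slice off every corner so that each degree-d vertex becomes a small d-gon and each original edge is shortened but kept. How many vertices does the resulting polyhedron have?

60

Truncation replaces each original edge-end by a new vertex, so V′ = 2E = 60.
Each original edge survives, and each old vertex of degree d contributes d new edges; summing degrees gives Σd = 2E, so E′ = E + 2E = 3E = 90.
Each original face survives and each original vertex becomes one new face: F′ = F + V = 32.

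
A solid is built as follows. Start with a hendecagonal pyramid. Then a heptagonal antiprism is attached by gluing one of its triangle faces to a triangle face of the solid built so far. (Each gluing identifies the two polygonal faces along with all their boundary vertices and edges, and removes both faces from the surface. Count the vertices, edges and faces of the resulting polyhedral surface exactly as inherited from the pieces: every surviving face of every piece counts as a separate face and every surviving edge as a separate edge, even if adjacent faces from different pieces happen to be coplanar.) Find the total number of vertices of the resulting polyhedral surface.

23

A hendecagonal pyramid: V=12, E=22, F=12.
Attach a heptagonal antiprism (V=14, E=28, F=16) along a 3-gon: merge 3 vertices and 3 edges, delete both glued faces → V=23, E=47, F=26.
Check: V − E + F = 23 − 47 + 26 = 2.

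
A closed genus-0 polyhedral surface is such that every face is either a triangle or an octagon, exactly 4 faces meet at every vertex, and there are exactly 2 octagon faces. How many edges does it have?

Let x be the number of triangles; then F = 2 + x.
Edge–face incidences: 2E = 8·2 + 3·x = 16 + 3x.
Every vertex has degree 4, so 4V = 2E.
Euler: V − E + F = 2 ⇒ (2E)/4 − E + (2 + x) = 2.
Multiply by 8: 2·(2E) − 4·(2E) + 8·(2 + x) = 16, i.e. 16 + 8x − 2·(16 + 3x) = 16.
Collecting terms: 2x − 16 = 16, so 2x = 32, so x = 16.
Then 2E = 16 + 3·16 = 64, so E = 32, V = 2E/4 = 16, F = 2 + 16 = 18.

32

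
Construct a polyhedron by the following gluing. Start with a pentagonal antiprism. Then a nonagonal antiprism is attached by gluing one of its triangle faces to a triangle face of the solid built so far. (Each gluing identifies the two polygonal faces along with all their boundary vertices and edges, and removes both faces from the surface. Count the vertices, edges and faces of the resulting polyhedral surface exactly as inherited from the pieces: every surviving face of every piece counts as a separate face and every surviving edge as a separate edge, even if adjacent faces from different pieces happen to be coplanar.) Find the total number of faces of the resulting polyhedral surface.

A pentagonal antiprism: V=10, E=20, F=12.
Attach a nonagonal antiprism (V=18, E=36, F=20) along a 3-gon: merge 3 vertices and 3 edges, delete both glued faces → V=25, E=53, F=30.
Check: V − E + F = 25 − 53 + 30 = 2.

30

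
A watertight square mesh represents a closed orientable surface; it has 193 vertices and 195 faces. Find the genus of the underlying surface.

Every face is a square, so 2E = 4·195 = 780, giving E = 390.
χ = V − E + F = 193 − 390 + 195 = -2.
For a closed orientable surface χ = 2 − 2g, so g = (2 − (-2))/2 = 2.

2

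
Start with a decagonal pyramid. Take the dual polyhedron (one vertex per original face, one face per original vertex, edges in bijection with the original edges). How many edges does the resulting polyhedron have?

20

The base solid has V = 11, E = 20, F = 11.
The dual swaps V and F and preserves E: V′ = F = 11, E′ = E = 20, F′ = V = 11.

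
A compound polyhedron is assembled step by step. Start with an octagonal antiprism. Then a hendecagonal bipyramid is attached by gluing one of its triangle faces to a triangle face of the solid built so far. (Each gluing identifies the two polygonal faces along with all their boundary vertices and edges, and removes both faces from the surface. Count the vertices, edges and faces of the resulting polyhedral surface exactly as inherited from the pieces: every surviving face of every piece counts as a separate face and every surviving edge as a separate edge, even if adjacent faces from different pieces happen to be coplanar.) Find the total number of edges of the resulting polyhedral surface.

An octagonal antiprism: V=16, E=32, F=18.
Attach a hendecagonal bipyramid (V=13, E=33, F=22) along a 3-gon: merge 3 vertices and 3 edges, delete both glued faces → V=26, E=62, F=38.
Check: V − E + F = 26 − 62 + 38 = 2.

62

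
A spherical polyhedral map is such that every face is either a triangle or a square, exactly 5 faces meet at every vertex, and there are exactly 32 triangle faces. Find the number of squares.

Let x be the number of squares; then F = 32 + x.
Edge–face incidences: 2E = 3·32 + 4·x = 96 + 4x.
Every vertex has degree 5, so 5V = 2E.
Euler: V − E + F = 2 ⇒ (2E)/5 − E + (32 + x) = 2.
Multiply by 10: 2·(2E) − 5·(2E) + 10·(32 + x) = 20, i.e. 320 + 10x − 3·(96 + 4x) = 20.
Collecting terms: −2x + 32 = 20, so −2x = −12, so x = 6.
Then 2E = 96 + 4·6 = 120, so E = 60, V = 2E/5 = 24, F = 32 + 6 = 38.

6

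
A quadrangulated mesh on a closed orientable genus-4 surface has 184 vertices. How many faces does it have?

190

χ = 2 − 2·4 = -6, and every face is a square so 4F = 2E.
V − E + F = -6 with E = 4F/2 gives 184 − (4/2 − 1)·F = -6, so F = 190 and E = 380.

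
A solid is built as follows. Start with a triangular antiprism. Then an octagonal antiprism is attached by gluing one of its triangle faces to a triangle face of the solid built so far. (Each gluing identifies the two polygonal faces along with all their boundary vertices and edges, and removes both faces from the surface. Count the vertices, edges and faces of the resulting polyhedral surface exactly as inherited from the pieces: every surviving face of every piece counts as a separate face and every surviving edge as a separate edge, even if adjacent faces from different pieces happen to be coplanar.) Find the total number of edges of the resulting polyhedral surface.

41

A triangular antiprism: V=6, E=12, F=8.
Attach an octagonal antiprism (V=16, E=32, F=18) along a 3-gon: merge 3 vertices and 3 edges, delete both glued faces → V=19, E=41, F=24.
Check: V − E + F = 19 − 41 + 24 = 2.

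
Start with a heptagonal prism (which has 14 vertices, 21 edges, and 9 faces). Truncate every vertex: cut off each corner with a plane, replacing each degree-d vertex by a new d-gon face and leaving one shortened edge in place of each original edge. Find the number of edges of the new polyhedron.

63

Truncation replaces each original edge-end by a new vertex, so V′ = 2E = 42.
Each original edge survives, and each old vertex of degree d contributes d new edges; summing degrees gives Σd = 2E, so E′ = E + 2E = 3E = 63.
Each original face survives and each original vertex becomes one new face: F′ = F + V = 23.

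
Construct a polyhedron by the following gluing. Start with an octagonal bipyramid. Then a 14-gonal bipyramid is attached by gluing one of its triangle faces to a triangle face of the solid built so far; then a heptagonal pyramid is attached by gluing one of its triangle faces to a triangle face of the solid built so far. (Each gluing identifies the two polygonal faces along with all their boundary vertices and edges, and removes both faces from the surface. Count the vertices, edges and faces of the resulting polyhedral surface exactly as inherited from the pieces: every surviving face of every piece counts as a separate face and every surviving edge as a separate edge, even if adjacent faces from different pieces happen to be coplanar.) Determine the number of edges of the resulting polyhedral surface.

An octagonal bipyramid: V=10, E=24, F=16.
Attach a 14-gonal bipyramid (V=16, E=42, F=28) along a 3-gon: merge 3 vertices and 3 edges, delete both glued faces → V=23, E=63, F=42.
Attach a heptagonal pyramid (V=8, E=14, F=8) along a 3-gon: merge 3 vertices and 3 edges, delete both glued faces → V=28, E=74, F=48.
Check: V − E + F = 28 − 74 + 48 = 2.

74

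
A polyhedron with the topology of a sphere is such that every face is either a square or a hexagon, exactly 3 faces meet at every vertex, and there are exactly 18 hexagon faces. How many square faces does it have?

6

Let x be the number of squares; then F = 18 + x.
Edge–face incidences: 2E = 6·18 + 4·x = 108 + 4x.
Every vertex has degree 3, so 3V = 2E.
Euler: V − E + F = 2 ⇒ (2E)/3 − E + (18 + x) = 2.
Multiply by 6: 2·(2E) − 3·(2E) + 6·(18 + x) = 12, i.e. 108 + 6x − (108 + 4x) = 12.
Collecting terms: 2x = 12, so x = 6.
Then 2E = 108 + 4·6 = 132, so E = 66, V = 2E/3 = 44, F = 18 + 6 = 24.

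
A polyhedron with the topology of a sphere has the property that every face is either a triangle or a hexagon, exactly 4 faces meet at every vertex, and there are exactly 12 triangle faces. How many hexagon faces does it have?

Let x be the number of hexagons; then F = 12 + x.
Edge–face incidences: 2E = 3·12 + 6·x = 36 + 6x.
Every vertex has degree 4, so 4V = 2E.
Euler: V − E + F = 2 ⇒ (2E)/4 − E + (12 + x) = 2.
Multiply by 8: 2·(2E) − 4·(2E) + 8·(12 + x) = 16, i.e. 96 + 8x − 2·(36 + 6x) = 16.
Collecting terms: −4x + 24 = 16, so −4x = −8, so x = 2.
Then 2E = 36 + 6·2 = 48, so E = 24, V = 2E/4 = 12, F = 12 + 2 = 14.

2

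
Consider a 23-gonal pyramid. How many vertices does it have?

A pyramid on an n-gon base has one n-gon and n triangles: V = 23 + 1 = 24, E = 2·23 = 46, F = 23 + 1 = 24.
Check: V − E + F = 24 − 46 + 24 = 2.

24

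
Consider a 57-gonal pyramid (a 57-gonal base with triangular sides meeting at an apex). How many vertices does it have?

58

A pyramid on an n-gon base has one n-gon and n triangles: V = 57 + 1 = 58, E = 2·57 = 114, F = 57 + 1 = 58.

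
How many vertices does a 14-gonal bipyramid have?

A bipyramid over an n-gon has 2n triangular faces and n + 2 vertices: V = 14 + 2 = 16, E = 3·14 = 42, F = 2·14 = 28.

16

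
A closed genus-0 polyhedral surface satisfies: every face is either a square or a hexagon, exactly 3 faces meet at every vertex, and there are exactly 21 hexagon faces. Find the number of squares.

Let x be the number of squares; then F = 21 + x.
Edge–face incidences: 2E = 6·21 + 4·x = 126 + 4x.
Every vertex has degree 3, so 3V = 2E.
Euler: V − E + F = 2 ⇒ (2E)/3 − E + (21 + x) = 2.
Multiply by 6: 2·(2E) − 3·(2E) + 6·(21 + x) = 12, i.e. 126 + 6x − (126 + 4x) = 12.
Collecting terms: 2x = 12, so x = 6.
Then 2E = 126 + 4·6 = 150, so E = 75, V = 2E/3 = 50, F = 21 + 6 = 27.

6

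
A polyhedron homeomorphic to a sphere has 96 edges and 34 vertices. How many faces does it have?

Here V − E + F = 2.
F = 2 − V + E = 2 − 34 + 96 = 64.

64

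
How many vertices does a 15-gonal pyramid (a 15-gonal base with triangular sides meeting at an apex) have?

16

A pyramid on an n-gon base has one n-gon and n triangles: V = 15 + 1 = 16, E = 2·15 = 30, F = 15 + 1 = 16.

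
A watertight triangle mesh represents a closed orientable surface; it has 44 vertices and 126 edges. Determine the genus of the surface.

Every face is a triangle and each edge borders two faces, so 3F = 2·126, giving F = 84.
χ = V − E + F = 44 − 126 + 84 = 2.
For a closed orientable surface χ = 2 − 2g, so g = (2 − (2))/2 = 0.

0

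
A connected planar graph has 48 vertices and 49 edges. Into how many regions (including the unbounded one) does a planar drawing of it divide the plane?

Euler's formula for a connected plane graph: V − E + F = 2, so F = 2 − 48 + 49 = 3.

3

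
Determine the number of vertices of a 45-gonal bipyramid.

47

A bipyramid over an n-gon has 2n triangular faces and n + 2 vertices: V = 45 + 2 = 47, E = 3·45 = 135, F = 2·45 = 90.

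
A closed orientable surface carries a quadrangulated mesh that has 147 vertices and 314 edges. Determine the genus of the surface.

Every face is a square and each edge borders two faces, so 4F = 2·314, giving F = 157.
χ = V − E + F = 147 − 314 + 157 = -10.
For a closed orientable surface χ = 2 − 2g, so g = (2 − (-10))/2 = 6.

6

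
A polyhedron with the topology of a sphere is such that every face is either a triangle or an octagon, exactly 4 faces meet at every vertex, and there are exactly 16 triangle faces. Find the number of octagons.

2

Let x be the number of octagons; then F = 16 + x.
Edge–face incidences: 2E = 3·16 + 8·x = 48 + 8x.
Every vertex has degree 4, so 4V = 2E.
Euler: V − E + F = 2 ⇒ (2E)/4 − E + (16 + x) = 2.
Multiply by 8: 2·(2E) − 4·(2E) + 8·(16 + x) = 16, i.e. 128 + 8x − 2·(48 + 8x) = 16.
Collecting terms: −8x + 32 = 16, so −8x = −16, so x = 2.
Then 2E = 48 + 8·2 = 64, so E = 32, V = 2E/4 = 16, F = 16 + 2 = 18.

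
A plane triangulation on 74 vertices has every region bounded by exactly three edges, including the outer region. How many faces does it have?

In a plane triangulation 3F = 2E and V − E + F = 2, so F = 2V − 4 = 2·74 − 4 = 144.

144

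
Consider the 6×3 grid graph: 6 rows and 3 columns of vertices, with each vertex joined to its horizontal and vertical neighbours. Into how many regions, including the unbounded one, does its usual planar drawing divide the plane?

11

The grid has V = 6·3 = 18 vertices and E = 6·2 + 3·5 = 27 edges.
F = 2 − V + E = 2 − 18 + 27 = 11.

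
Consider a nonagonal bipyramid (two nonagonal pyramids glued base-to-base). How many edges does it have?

A bipyramid over an n-gon has 2n triangular faces and n + 2 vertices: V = 9 + 2 = 11, E = 3·9 = 27, F = 2·9 = 18.

27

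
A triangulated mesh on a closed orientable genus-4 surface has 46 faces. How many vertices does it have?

χ = 2 − 2·4 = -6, and every face is a triangle so 3F = 2E.
E = 3·46/2 = 69. Then V = -6 + E − F = -6 + 69 − 46 = 17.

17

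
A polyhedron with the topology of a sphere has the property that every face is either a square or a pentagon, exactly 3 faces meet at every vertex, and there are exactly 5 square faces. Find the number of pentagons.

2

Let x be the number of pentagons; then F = 5 + x.
Edge–face incidences: 2E = 4·5 + 5·x = 20 + 5x.
Every vertex has degree 3, so 3V = 2E.
Euler: V − E + F = 2 ⇒ (2E)/3 − E + (5 + x) = 2.
Multiply by 6: 2·(2E) − 3·(2E) + 6·(5 + x) = 12, i.e. 30 + 6x − (20 + 5x) = 12.
Collecting terms: x + 10 = 12, so x = 2.
Then 2E = 20 + 5·2 = 30, so E = 15, V = 2E/3 = 10, F = 5 + 2 = 7.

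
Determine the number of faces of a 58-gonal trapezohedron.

The n-trapezohedron (dual of the n-antiprism) has V = 2·58 + 2 = 118, E = 4·58 = 232, F = 2·58 = 116.

116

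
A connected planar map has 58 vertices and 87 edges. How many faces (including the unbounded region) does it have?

31

Euler's formula for a connected plane graph: V − E + F = 2, so F = 2 − 58 + 87 = 31.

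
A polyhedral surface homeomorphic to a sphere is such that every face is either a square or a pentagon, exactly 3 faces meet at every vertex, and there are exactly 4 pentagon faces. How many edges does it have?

Let x be the number of squares; then F = 4 + x.
Edge–face incidences: 2E = 5·4 + 4·x = 20 + 4x.
Every vertex has degree 3, so 3V = 2E.
Euler: V − E + F = 2 ⇒ (2E)/3 − E + (4 + x) = 2.
Multiply by 6: 2·(2E) − 3·(2E) + 6·(4 + x) = 12, i.e. 24 + 6x − (20 + 4x) = 12.
Collecting terms: 2x + 4 = 12, so 2x = 8, so x = 4.
Then 2E = 20 + 4·4 = 36, so E = 18, V = 2E/3 = 12, F = 4 + 4 = 8.

18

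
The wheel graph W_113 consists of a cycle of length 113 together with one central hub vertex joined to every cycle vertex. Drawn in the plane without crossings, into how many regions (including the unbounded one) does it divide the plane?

W_113 has V = 113 + 1 = 114 vertices and E = 2·113 = 226 edges.
By Euler's formula F = 2 − V + E = 2 − 114 + 226 = 114.

114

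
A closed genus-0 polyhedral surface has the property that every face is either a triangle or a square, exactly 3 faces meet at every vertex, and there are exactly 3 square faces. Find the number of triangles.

2

Let x be the number of triangles; then F = 3 + x.
Edge–face incidences: 2E = 4·3 + 3·x = 12 + 3x.
Every vertex has degree 3, so 3V = 2E.
Euler: V − E + F = 2 ⇒ (2E)/3 − E + (3 + x) = 2.
Multiply by 6: 2·(2E) − 3·(2E) + 6·(3 + x) = 12, i.e. 18 + 6x − (12 + 3x) = 12.
Collecting terms: 3x + 6 = 12, so 3x = 6, so x = 2.
Then 2E = 12 + 3·2 = 18, so E = 9, V = 2E/3 = 6, F = 3 + 2 = 5.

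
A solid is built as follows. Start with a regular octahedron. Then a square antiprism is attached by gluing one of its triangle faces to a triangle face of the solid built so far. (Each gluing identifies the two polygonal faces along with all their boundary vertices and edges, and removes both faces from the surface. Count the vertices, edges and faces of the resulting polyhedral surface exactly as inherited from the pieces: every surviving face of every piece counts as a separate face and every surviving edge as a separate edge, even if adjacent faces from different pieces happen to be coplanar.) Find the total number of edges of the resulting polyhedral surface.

25

A regular octahedron: V=6, E=12, F=8.
Attach a square antiprism (V=8, E=16, F=10) along a 3-gon: merge 3 vertices and 3 edges, delete both glued faces → V=11, E=25, F=16.
Check: V − E + F = 11 − 25 + 16 = 2.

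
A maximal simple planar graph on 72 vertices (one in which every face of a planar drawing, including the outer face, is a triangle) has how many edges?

In a plane triangulation 3F = 2E and V − E + F = 2, so E = 3V − 6 = 3·72 − 6 = 210.

210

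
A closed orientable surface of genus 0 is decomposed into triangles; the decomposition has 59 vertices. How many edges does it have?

χ = 2 − 2·0 = 2, and every face is a triangle so 3F = 2E.
V − E + F = 2 with E = 3F/2 gives 59 − (3/2 − 1)·F = 2, so F = 114 and E = 171.

171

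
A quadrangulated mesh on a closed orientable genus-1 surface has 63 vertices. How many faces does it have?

63

χ = 2 − 2·1 = 0, and every face is a square so 4F = 2E.
V − E + F = 0 with E = 4F/2 gives 63 − (4/2 − 1)·F = 0, so F = 63 and E = 126.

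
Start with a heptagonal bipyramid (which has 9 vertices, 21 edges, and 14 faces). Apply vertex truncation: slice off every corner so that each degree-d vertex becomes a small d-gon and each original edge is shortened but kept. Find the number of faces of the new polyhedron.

23

Truncation replaces each original edge-end by a new vertex, so V′ = 2E = 42.
Each original edge survives, and each old vertex of degree d contributes d new edges; summing degrees gives Σd = 2E, so E′ = E + 2E = 3E = 63.
Each original face survives and each original vertex becomes one new face: F′ = F + V = 23.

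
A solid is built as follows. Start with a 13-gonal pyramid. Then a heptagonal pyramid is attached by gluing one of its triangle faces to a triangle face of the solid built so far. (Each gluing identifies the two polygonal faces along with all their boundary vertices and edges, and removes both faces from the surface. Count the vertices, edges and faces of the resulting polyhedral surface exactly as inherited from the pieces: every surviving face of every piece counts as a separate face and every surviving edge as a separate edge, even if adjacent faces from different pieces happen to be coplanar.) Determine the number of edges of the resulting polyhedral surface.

37

A 13-gonal pyramid: V=14, E=26, F=14.
Attach a heptagonal pyramid (V=8, E=14, F=8) along a 3-gon: merge 3 vertices and 3 edges, delete both glued faces → V=19, E=37, F=20.
Check: V − E + F = 19 − 37 + 20 = 2.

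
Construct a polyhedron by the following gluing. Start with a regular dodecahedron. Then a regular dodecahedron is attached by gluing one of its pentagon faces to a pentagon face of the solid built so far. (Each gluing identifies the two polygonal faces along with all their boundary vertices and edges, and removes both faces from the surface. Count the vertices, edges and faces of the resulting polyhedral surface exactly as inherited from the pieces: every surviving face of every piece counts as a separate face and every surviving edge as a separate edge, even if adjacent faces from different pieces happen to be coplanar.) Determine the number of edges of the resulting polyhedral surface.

55

A regular dodecahedron: V=20, E=30, F=12.
Attach a regular dodecahedron (V=20, E=30, F=12) along a 5-gon: merge 5 vertices and 5 edges, delete both glued faces → V=35, E=55, F=22.
Check: V − E + F = 35 − 55 + 22 = 2.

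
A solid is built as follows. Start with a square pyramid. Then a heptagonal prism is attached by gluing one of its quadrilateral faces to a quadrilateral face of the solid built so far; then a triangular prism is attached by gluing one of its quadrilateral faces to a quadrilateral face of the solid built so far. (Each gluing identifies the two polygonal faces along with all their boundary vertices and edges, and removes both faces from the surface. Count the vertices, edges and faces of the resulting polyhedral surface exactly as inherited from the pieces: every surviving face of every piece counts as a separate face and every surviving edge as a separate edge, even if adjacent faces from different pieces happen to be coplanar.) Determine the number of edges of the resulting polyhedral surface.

A square pyramid: V=5, E=8, F=5.
Attach a heptagonal prism (V=14, E=21, F=9) along a 4-gon: merge 4 vertices and 4 edges, delete both glued faces → V=15, E=25, F=12.
Attach a triangular prism (V=6, E=9, F=5) along a 4-gon: merge 4 vertices and 4 edges, delete both glued faces → V=17, E=30, F=15.
Check: V − E + F = 17 − 30 + 15 = 2.

30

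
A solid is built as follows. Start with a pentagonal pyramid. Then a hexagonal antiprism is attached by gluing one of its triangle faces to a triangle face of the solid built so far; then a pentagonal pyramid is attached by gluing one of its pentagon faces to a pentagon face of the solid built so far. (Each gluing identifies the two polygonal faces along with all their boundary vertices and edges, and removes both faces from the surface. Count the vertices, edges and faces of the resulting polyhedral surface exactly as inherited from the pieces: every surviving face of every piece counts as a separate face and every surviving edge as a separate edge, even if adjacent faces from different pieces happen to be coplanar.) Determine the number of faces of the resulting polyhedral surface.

A pentagonal pyramid: V=6, E=10, F=6.
Attach a hexagonal antiprism (V=12, E=24, F=14) along a 3-gon: merge 3 vertices and 3 edges, delete both glued faces → V=15, E=31, F=18.
Attach a pentagonal pyramid (V=6, E=10, F=6) along a 5-gon: merge 5 vertices and 5 edges, delete both glued faces → V=16, E=36, F=22.
Check: V − E + F = 16 − 36 + 22 = 2.

22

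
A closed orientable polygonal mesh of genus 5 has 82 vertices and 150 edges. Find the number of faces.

For a closed orientable surface of genus 5, χ = 2 − 2·5 = -8.
F = -8 − V + E = -8 − 82 + 150 = 60.

60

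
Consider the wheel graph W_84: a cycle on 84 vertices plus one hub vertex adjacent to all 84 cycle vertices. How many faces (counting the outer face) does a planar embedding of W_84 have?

85

W_84 has V = 84 + 1 = 85 vertices and E = 2·84 = 168 edges.
By Euler's formula F = 2 − V + E = 2 − 85 + 168 = 85.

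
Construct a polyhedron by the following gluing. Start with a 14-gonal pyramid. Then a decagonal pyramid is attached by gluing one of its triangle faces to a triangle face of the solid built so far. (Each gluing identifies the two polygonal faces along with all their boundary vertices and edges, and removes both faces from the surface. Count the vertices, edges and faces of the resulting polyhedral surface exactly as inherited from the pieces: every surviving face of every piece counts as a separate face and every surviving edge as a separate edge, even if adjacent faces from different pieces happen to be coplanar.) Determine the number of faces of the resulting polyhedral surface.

24

A 14-gonal pyramid: V=15, E=28, F=15.
Attach a decagonal pyramid (V=11, E=20, F=11) along a 3-gon: merge 3 vertices and 3 edges, delete both glued faces → V=23, E=45, F=24.
Check: V − E + F = 23 − 45 + 24 = 2.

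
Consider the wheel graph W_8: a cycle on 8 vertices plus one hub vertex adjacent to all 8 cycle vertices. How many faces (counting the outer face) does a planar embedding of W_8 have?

9

W_8 has V = 8 + 1 = 9 vertices and E = 2·8 = 16 edges.
By Euler's formula F = 2 − V + E = 2 − 9 + 16 = 9.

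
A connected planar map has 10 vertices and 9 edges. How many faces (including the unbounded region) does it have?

1

Euler's formula for a connected plane graph: V − E + F = 2, so F = 2 − 10 + 9 = 1.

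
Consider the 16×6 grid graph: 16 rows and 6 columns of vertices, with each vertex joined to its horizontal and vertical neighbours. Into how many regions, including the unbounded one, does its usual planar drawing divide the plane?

76

The grid has V = 16·6 = 96 vertices and E = 16·5 + 6·15 = 170 edges.
F = 2 − V + E = 2 − 96 + 170 = 76.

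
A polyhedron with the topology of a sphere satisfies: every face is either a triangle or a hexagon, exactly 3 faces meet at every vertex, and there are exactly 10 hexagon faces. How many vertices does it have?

Let x be the number of triangles; then F = 10 + x.
Edge–face incidences: 2E = 6·10 + 3·x = 60 + 3x.
Every vertex has degree 3, so 3V = 2E.
Euler: V − E + F = 2 ⇒ (2E)/3 − E + (10 + x) = 2.
Multiply by 6: 2·(2E) − 3·(2E) + 6·(10 + x) = 12, i.e. 60 + 6x − (60 + 3x) = 12.
Collecting terms: 3x = 12, so x = 4.
Then 2E = 60 + 3·4 = 72, so E = 36, V = 2E/3 = 24, F = 10 + 4 = 14.

24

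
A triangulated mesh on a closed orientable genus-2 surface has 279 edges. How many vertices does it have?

χ = 2 − 2·2 = -2, and every face is a triangle so 3F = 2E.
F = 2E/3 = 186. Then V = -2 + E − F = -2 + 279 − 186 = 91.

91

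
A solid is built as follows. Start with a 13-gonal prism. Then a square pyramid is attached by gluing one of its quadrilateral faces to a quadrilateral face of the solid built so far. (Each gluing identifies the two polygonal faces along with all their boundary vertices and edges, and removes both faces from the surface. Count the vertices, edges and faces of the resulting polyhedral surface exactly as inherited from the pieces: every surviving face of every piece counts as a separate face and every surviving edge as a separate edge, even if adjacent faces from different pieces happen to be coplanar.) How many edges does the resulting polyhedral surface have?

43

A 13-gonal prism: V=26, E=39, F=15.
Attach a square pyramid (V=5, E=8, F=5) along a 4-gon: merge 4 vertices and 4 edges, delete both glued faces → V=27, E=43, F=18.
Check: V − E + F = 27 − 43 + 18 = 2.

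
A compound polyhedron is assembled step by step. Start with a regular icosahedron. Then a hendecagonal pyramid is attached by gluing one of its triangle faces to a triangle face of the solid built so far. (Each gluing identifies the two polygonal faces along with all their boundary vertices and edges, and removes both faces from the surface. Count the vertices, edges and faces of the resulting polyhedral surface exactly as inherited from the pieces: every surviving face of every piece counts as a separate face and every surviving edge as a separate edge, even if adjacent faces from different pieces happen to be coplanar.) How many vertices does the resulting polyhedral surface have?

A regular icosahedron: V=12, E=30, F=20.
Attach a hendecagonal pyramid (V=12, E=22, F=12) along a 3-gon: merge 3 vertices and 3 edges, delete both glued faces → V=21, E=49, F=30.
Check: V − E + F = 21 − 49 + 30 = 2.

21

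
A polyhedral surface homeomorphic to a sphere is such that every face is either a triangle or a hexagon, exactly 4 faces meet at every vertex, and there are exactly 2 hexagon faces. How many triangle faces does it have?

Let x be the number of triangles; then F = 2 + x.
Edge–face incidences: 2E = 6·2 + 3·x = 12 + 3x.
Every vertex has degree 4, so 4V = 2E.
Euler: V − E + F = 2 ⇒ (2E)/4 − E + (2 + x) = 2.
Multiply by 8: 2·(2E) − 4·(2E) + 8·(2 + x) = 16, i.e. 16 + 8x − 2·(12 + 3x) = 16.
Collecting terms: 2x − 8 = 16, so 2x = 24, so x = 12.
Then 2E = 12 + 3·12 = 48, so E = 24, V = 2E/4 = 12, F = 2 + 12 = 14.

12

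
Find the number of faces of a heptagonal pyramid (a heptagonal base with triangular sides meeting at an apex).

8

A pyramid on an n-gon base has one n-gon and n triangles: V = 7 + 1 = 8, E = 2·7 = 14, F = 7 + 1 = 8.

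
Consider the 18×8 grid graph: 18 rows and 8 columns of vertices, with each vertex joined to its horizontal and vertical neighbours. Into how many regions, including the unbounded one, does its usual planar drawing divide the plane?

The grid has V = 18·8 = 144 vertices and E = 18·7 + 8·17 = 262 edges.
F = 2 − V + E = 2 − 144 + 262 = 120.

120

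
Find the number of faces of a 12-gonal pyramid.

A pyramid on an n-gon base has one n-gon and n triangles: V = 12 + 1 = 13, E = 2·12 = 24, F = 12 + 1 = 13.

13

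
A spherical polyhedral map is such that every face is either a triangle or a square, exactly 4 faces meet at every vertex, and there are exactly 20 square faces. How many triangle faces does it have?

8

Let x be the number of triangles; then F = 20 + x.
Edge–face incidences: 2E = 4·20 + 3·x = 80 + 3x.
Every vertex has degree 4, so 4V = 2E.
Euler: V − E + F = 2 ⇒ (2E)/4 − E + (20 + x) = 2.
Multiply by 8: 2·(2E) − 4·(2E) + 8·(20 + x) = 16, i.e. 160 + 8x − 2·(80 + 3x) = 16.
Collecting terms: 2x = 16, so x = 8.
Then 2E = 80 + 3·8 = 104, so E = 52, V = 2E/4 = 26, F = 20 + 8 = 28.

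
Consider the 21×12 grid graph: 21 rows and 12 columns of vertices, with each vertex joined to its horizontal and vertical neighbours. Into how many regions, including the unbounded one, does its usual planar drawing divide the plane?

The grid has V = 21·12 = 252 vertices and E = 21·11 + 12·20 = 471 edges.
F = 2 − V + E = 2 − 252 + 471 = 221.

221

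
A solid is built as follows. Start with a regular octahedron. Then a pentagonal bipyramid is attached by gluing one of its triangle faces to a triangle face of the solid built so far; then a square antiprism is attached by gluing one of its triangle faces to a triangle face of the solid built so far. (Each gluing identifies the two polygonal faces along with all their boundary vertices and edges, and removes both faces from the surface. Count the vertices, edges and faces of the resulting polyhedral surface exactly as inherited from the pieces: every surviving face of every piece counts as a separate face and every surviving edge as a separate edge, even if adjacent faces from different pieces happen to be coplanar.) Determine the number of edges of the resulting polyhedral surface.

A regular octahedron: V=6, E=12, F=8.
Attach a pentagonal bipyramid (V=7, E=15, F=10) along a 3-gon: merge 3 vertices and 3 edges, delete both glued faces → V=10, E=24, F=16.
Attach a square antiprism (V=8, E=16, F=10) along a 3-gon: merge 3 vertices and 3 edges, delete both glued faces → V=15, E=37, F=24.
Check: V − E + F = 15 − 37 + 24 = 2.

37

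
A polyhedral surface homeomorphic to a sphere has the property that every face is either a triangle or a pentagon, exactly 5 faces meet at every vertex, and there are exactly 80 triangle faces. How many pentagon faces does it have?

Let x be the number of pentagons; then F = 80 + x.
Edge–face incidences: 2E = 3·80 + 5·x = 240 + 5x.
Every vertex has degree 5, so 5V = 2E.
Euler: V − E + F = 2 ⇒ (2E)/5 − E + (80 + x) = 2.
Multiply by 10: 2·(2E) − 5·(2E) + 10·(80 + x) = 20, i.e. 800 + 10x − 3·(240 + 5x) = 20.
Collecting terms: −5x + 80 = 20, so −5x = −60, so x = 12.
Then 2E = 240 + 5·12 = 300, so E = 150, V = 2E/5 = 60, F = 80 + 12 = 92.

12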